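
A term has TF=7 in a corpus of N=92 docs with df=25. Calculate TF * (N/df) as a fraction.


TF * (N/df)
= 7 * (92/25)
= 7 * 92/25
= 644/25

644/25


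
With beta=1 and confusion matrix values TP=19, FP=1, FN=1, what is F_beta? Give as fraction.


P = TP/(TP+FP) = 19/20 = 19/20
R = TP/(TP+FN) = 19/20 = 19/20
beta^2 = 1^2 = 1
(1 + beta^2) = 2
Numerator = (1+beta^2)*P*R = 361/200
Denominator = beta^2*P + R = 19/20 + 19/20 = 19/10
F_beta = 19/20

19/20


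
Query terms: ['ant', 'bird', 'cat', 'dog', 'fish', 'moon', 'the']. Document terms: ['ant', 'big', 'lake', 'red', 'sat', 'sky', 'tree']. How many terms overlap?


Query terms: ['ant', 'bird', 'cat', 'dog', 'fish', 'moon', 'the']
Document terms: ['ant', 'big', 'lake', 'red', 'sat', 'sky', 'tree']
Common terms: ['ant']
Overlap count = 1

1


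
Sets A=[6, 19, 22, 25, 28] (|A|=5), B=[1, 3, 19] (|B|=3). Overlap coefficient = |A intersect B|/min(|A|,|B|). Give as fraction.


A intersect B = [19]
|A intersect B| = 1
min(|A|, |B|) = min(5, 3) = 3
Overlap = 1 / 3 = 1/3

1/3


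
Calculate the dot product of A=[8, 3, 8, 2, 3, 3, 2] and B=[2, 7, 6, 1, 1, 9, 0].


Dot product = sum of element-wise products
A[0]*B[0] = 8*2 = 16
A[1]*B[1] = 3*7 = 21
A[2]*B[2] = 8*6 = 48
A[3]*B[3] = 2*1 = 2
A[4]*B[4] = 3*1 = 3
A[5]*B[5] = 3*9 = 27
A[6]*B[6] = 2*0 = 0
Sum = 16 + 21 + 48 + 2 + 3 + 27 + 0 = 117

117


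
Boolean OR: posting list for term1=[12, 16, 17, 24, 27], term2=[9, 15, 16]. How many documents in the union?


Boolean OR: find union of posting lists
term1 docs: [12, 16, 17, 24, 27]
term2 docs: [9, 15, 16]
Union: [9, 12, 15, 16, 17, 24, 27]
|union| = 7

7


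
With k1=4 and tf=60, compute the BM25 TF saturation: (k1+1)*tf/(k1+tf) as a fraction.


BM25 TF component = (k1+1)*tf / (k1+tf)
k1 = 4, tf = 60
Numerator = (4+1)*60 = 300
Denominator = 4 + 60 = 64
= 300/64 = 75/16

75/16


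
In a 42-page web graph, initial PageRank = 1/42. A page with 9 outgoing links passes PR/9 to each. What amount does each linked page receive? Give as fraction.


Initial PR = 1/42 = 1/42
Outlinks = 9
Contribution per link = PR / outlinks
= 1/42 / 9
= 1/378

1/378


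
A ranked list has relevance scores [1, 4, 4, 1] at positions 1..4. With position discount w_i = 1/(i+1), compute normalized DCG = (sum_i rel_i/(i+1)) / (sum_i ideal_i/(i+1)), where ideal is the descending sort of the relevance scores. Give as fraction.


Position discount weights w_i = 1/(i+1) for i=1..4:
Weights = [1/2, 1/3, 1/4, 1/5]
Actual relevance: [1, 4, 4, 1]
DCG = 1/2 + 4/3 + 4/4 + 1/5 = 91/30
Ideal relevance (sorted desc): [4, 4, 1, 1]
Ideal DCG = 4/2 + 4/3 + 1/4 + 1/5 = 227/60
nDCG = DCG / ideal_DCG = 91/30 / 227/60 = 182/227

182/227


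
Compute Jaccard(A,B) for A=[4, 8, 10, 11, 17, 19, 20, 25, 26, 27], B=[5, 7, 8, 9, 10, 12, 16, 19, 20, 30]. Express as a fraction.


A intersect B = [8, 10, 19, 20]
|A intersect B| = 4
A union B = [4, 5, 7, 8, 9, 10, 11, 12, 16, 17, 19, 20, 25, 26, 27, 30]
|A union B| = 16
Jaccard = 4/16 = 1/4

1/4


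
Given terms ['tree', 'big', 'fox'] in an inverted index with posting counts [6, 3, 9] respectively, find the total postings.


Summing posting list sizes:
'tree': 6 postings
'big': 3 postings
'fox': 9 postings
Total = 6 + 3 + 9 = 18

18


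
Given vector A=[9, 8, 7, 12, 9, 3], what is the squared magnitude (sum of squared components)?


|A|^2 = sum of squared components
A[0]^2 = 9^2 = 81
A[1]^2 = 8^2 = 64
A[2]^2 = 7^2 = 49
A[3]^2 = 12^2 = 144
A[4]^2 = 9^2 = 81
A[5]^2 = 3^2 = 9
Sum = 81 + 64 + 49 + 144 + 81 + 9 = 428

428


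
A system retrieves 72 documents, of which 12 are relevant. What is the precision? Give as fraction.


Precision = relevant_retrieved / total_retrieved
= 12 / 72
= 12 / (12 + 60)
= 1/6

1/6


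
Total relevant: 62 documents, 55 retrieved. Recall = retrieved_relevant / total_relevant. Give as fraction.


Recall = retrieved_relevant / total_relevant
= 55 / 62
= 55 / (55 + 7)
= 55/62

55/62


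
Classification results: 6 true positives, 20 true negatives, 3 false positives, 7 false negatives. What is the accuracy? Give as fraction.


Accuracy = (TP + TN) / (TP + TN + FP + FN)
TP + TN = 6 + 20 = 26
Total = 6 + 20 + 3 + 7 = 36
Accuracy = 26 / 36 = 13/18

13/18


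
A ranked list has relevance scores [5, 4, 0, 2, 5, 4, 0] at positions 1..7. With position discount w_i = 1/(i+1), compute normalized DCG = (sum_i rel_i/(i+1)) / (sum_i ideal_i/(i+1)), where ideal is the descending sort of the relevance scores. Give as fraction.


Position discount weights w_i = 1/(i+1) for i=1..7:
Weights = [1/2, 1/3, 1/4, 1/5, 1/6, 1/7, 1/8]
Actual relevance: [5, 4, 0, 2, 5, 4, 0]
DCG = 5/2 + 4/3 + 0/4 + 2/5 + 5/6 + 4/7 + 0/8 = 592/105
Ideal relevance (sorted desc): [5, 5, 4, 4, 2, 0, 0]
Ideal DCG = 5/2 + 5/3 + 4/4 + 4/5 + 2/6 + 0/7 + 0/8 = 63/10
nDCG = DCG / ideal_DCG = 592/105 / 63/10 = 1184/1323

1184/1323


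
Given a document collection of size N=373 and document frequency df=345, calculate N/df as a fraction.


IDF ratio = N / df
= 373 / 345
= 373/345

373/345


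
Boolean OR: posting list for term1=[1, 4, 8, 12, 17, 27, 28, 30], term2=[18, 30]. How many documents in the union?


Boolean OR: find union of posting lists
term1 docs: [1, 4, 8, 12, 17, 27, 28, 30]
term2 docs: [18, 30]
Union: [1, 4, 8, 12, 17, 18, 27, 28, 30]
|union| = 9

9


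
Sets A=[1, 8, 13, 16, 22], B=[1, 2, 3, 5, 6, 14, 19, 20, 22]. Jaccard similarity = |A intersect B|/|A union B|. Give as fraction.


A intersect B = [1, 22]
|A intersect B| = 2
A union B = [1, 2, 3, 5, 6, 8, 13, 14, 16, 19, 20, 22]
|A union B| = 12
Jaccard = 2/12 = 1/6

1/6


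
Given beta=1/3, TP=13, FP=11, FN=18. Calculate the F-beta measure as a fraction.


P = TP/(TP+FP) = 13/24 = 13/24
R = TP/(TP+FN) = 13/31 = 13/31
beta^2 = 1/3^2 = 1/9
(1 + beta^2) = 10/9
Numerator = (1+beta^2)*P*R = 845/3348
Denominator = beta^2*P + R = 13/216 + 13/31 = 3211/6696
F_beta = 10/19

10/19


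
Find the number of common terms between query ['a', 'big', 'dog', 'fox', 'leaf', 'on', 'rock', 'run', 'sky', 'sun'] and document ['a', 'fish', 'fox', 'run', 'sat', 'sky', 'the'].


Query terms: ['a', 'big', 'dog', 'fox', 'leaf', 'on', 'rock', 'run', 'sky', 'sun']
Document terms: ['a', 'fish', 'fox', 'run', 'sat', 'sky', 'the']
Common terms: ['a', 'fox', 'run', 'sky']
Overlap count = 4

4


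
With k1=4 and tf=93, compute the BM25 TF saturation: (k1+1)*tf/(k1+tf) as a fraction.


BM25 TF component = (k1+1)*tf / (k1+tf)
k1 = 4, tf = 93
Numerator = (4+1)*93 = 465
Denominator = 4 + 93 = 97
= 465/97 = 465/97

465/97


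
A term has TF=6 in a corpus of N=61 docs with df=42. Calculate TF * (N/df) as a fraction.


TF * (N/df)
= 6 * (61/42)
= 6 * 61/42
= 61/7

61/7


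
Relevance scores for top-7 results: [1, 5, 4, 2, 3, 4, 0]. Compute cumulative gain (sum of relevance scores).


Cumulative Gain = sum of relevance scores
Position 1: rel=1, running sum=1
Position 2: rel=5, running sum=6
Position 3: rel=4, running sum=10
Position 4: rel=2, running sum=12
Position 5: rel=3, running sum=15
Position 6: rel=4, running sum=19
Position 7: rel=0, running sum=19
CG = 19

19


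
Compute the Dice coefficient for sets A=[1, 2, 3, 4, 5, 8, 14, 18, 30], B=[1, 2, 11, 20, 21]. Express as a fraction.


A intersect B = [1, 2]
|A intersect B| = 2
|A| = 9, |B| = 5
Dice = 2*2 / (9+5)
= 4 / 14 = 2/7

2/7


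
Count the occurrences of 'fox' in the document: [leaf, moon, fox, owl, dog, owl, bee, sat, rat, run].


Document has 10 words
Scanning for 'fox':
Found at positions: [2]
Count = 1

1


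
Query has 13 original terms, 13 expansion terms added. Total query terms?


Original terms: 13
Expansion terms: 13
Total = 13 + 13 = 26

26


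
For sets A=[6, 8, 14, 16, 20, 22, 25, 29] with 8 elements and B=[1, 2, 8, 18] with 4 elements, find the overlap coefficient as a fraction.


A intersect B = [8]
|A intersect B| = 1
min(|A|, |B|) = min(8, 4) = 4
Overlap = 1 / 4 = 1/4

1/4


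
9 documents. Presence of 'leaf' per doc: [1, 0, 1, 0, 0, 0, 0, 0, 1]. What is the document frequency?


Checking each document for 'leaf':
Doc 1: present
Doc 2: absent
Doc 3: present
Doc 4: absent
Doc 5: absent
Doc 6: absent
Doc 7: absent
Doc 8: absent
Doc 9: present
df = sum of presences = 1 + 0 + 1 + 0 + 0 + 0 + 0 + 0 + 1 = 3

3


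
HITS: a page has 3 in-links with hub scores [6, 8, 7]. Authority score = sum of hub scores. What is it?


Authority = sum of hub scores of in-linkers
In-link 1: hub score = 6
In-link 2: hub score = 8
In-link 3: hub score = 7
Authority = 6 + 8 + 7 = 21

21


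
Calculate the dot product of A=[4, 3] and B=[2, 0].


Dot product = sum of element-wise products
A[0]*B[0] = 4*2 = 8
A[1]*B[1] = 3*0 = 0
Sum = 8 + 0 = 8

8


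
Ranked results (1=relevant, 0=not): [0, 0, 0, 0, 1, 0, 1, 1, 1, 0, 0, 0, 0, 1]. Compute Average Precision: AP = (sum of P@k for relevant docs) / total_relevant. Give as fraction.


Computing P@k for each relevant position:
Position 1: not relevant
Position 2: not relevant
Position 3: not relevant
Position 4: not relevant
Position 5: relevant, P@5 = 1/5 = 1/5
Position 6: not relevant
Position 7: relevant, P@7 = 2/7 = 2/7
Position 8: relevant, P@8 = 3/8 = 3/8
Position 9: relevant, P@9 = 4/9 = 4/9
Position 10: not relevant
Position 11: not relevant
Position 12: not relevant
Position 13: not relevant
Position 14: relevant, P@14 = 5/14 = 5/14
Sum of P@k = 1/5 + 2/7 + 3/8 + 4/9 + 5/14 = 4189/2520
AP = 4189/2520 / 5 = 4189/12600

4189/12600


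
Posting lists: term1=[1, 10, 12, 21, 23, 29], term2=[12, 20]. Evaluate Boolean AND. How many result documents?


Boolean AND: find intersection of posting lists
term1 docs: [1, 10, 12, 21, 23, 29]
term2 docs: [12, 20]
Intersection: [12]
|intersection| = 1

1


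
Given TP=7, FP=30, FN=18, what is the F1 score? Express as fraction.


F1 = 2 * P * R / (P + R)
P = TP/(TP+FP) = 7/37 = 7/37
R = TP/(TP+FN) = 7/25 = 7/25
2 * P * R = 2 * 7/37 * 7/25 = 98/925
P + R = 7/37 + 7/25 = 434/925
F1 = 98/925 / 434/925 = 7/31

7/31


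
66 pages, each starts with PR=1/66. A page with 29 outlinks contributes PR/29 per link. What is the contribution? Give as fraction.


Initial PR = 1/66 = 1/66
Outlinks = 29
Contribution per link = PR / outlinks
= 1/66 / 29
= 1/1914

1/1914


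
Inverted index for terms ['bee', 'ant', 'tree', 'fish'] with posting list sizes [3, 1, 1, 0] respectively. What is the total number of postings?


Summing posting list sizes:
'bee': 3 postings
'ant': 1 postings
'tree': 1 postings
'fish': 0 postings
Total = 3 + 1 + 1 + 0 = 5

5


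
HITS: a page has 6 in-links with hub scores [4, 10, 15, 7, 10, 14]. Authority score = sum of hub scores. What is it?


Authority = sum of hub scores of in-linkers
In-link 1: hub score = 4
In-link 2: hub score = 10
In-link 3: hub score = 15
In-link 4: hub score = 7
In-link 5: hub score = 10
In-link 6: hub score = 14
Authority = 4 + 10 + 15 + 7 + 10 + 14 = 60

60


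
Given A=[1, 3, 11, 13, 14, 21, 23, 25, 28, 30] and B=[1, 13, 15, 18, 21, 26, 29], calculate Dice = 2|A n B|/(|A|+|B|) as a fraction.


A intersect B = [1, 13, 21]
|A intersect B| = 3
|A| = 10, |B| = 7
Dice = 2*3 / (10+7)
= 6 / 17 = 6/17

6/17


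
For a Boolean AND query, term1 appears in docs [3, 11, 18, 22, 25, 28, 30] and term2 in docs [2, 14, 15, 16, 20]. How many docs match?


Boolean AND: find intersection of posting lists
term1 docs: [3, 11, 18, 22, 25, 28, 30]
term2 docs: [2, 14, 15, 16, 20]
Intersection: []
|intersection| = 0

0


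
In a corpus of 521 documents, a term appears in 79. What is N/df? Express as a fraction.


IDF ratio = N / df
= 521 / 79
= 521/79

521/79


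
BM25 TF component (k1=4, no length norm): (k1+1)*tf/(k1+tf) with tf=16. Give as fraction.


BM25 TF component = (k1+1)*tf / (k1+tf)
k1 = 4, tf = 16
Numerator = (4+1)*16 = 80
Denominator = 4 + 16 = 20
= 80/20 = 4

4


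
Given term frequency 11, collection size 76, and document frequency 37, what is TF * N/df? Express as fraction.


TF * (N/df)
= 11 * (76/37)
= 11 * 76/37
= 836/37

836/37


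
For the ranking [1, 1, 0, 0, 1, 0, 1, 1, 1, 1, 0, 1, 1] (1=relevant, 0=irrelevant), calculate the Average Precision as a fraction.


Computing P@k for each relevant position:
Position 1: relevant, P@1 = 1/1 = 1
Position 2: relevant, P@2 = 2/2 = 1
Position 3: not relevant
Position 4: not relevant
Position 5: relevant, P@5 = 3/5 = 3/5
Position 6: not relevant
Position 7: relevant, P@7 = 4/7 = 4/7
Position 8: relevant, P@8 = 5/8 = 5/8
Position 9: relevant, P@9 = 6/9 = 2/3
Position 10: relevant, P@10 = 7/10 = 7/10
Position 11: not relevant
Position 12: relevant, P@12 = 8/12 = 2/3
Position 13: relevant, P@13 = 9/13 = 9/13
Sum of P@k = 1 + 1 + 3/5 + 4/7 + 5/8 + 2/3 + 7/10 + 2/3 + 9/13 = 71221/10920
AP = 71221/10920 / 9 = 71221/98280

71221/98280


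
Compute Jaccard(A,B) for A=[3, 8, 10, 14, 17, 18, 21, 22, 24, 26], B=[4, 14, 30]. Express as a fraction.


A intersect B = [14]
|A intersect B| = 1
A union B = [3, 4, 8, 10, 14, 17, 18, 21, 22, 24, 26, 30]
|A union B| = 12
Jaccard = 1/12 = 1/12

1/12


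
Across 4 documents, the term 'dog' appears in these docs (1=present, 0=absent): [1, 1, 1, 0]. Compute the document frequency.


Checking each document for 'dog':
Doc 1: present
Doc 2: present
Doc 3: present
Doc 4: absent
df = sum of presences = 1 + 1 + 1 + 0 = 3

3


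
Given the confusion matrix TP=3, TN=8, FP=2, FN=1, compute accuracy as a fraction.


Accuracy = (TP + TN) / (TP + TN + FP + FN)
TP + TN = 3 + 8 = 11
Total = 3 + 8 + 2 + 1 = 14
Accuracy = 11 / 14 = 11/14

11/14


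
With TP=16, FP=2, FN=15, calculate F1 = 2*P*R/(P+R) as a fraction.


F1 = 2 * P * R / (P + R)
P = TP/(TP+FP) = 16/18 = 8/9
R = TP/(TP+FN) = 16/31 = 16/31
2 * P * R = 2 * 8/9 * 16/31 = 256/279
P + R = 8/9 + 16/31 = 392/279
F1 = 256/279 / 392/279 = 32/49

32/49


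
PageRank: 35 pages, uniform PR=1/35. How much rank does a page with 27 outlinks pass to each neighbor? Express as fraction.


Initial PR = 1/35 = 1/35
Outlinks = 27
Contribution per link = PR / outlinks
= 1/35 / 27
= 1/945

1/945


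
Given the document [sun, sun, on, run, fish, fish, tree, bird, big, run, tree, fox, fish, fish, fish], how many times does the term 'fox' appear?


Document has 15 words
Scanning for 'fox':
Found at positions: [11]
Count = 1

1


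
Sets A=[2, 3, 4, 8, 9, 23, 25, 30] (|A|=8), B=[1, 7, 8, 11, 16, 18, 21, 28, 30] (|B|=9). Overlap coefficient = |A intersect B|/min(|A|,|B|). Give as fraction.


A intersect B = [8, 30]
|A intersect B| = 2
min(|A|, |B|) = min(8, 9) = 8
Overlap = 2 / 8 = 1/4

1/4


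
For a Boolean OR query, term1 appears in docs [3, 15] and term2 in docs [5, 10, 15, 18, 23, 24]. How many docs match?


Boolean OR: find union of posting lists
term1 docs: [3, 15]
term2 docs: [5, 10, 15, 18, 23, 24]
Union: [3, 5, 10, 15, 18, 23, 24]
|union| = 7

7


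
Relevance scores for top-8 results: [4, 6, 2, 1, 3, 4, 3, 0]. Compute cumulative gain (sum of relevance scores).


Cumulative Gain = sum of relevance scores
Position 1: rel=4, running sum=4
Position 2: rel=6, running sum=10
Position 3: rel=2, running sum=12
Position 4: rel=1, running sum=13
Position 5: rel=3, running sum=16
Position 6: rel=4, running sum=20
Position 7: rel=3, running sum=23
Position 8: rel=0, running sum=23
CG = 23

23


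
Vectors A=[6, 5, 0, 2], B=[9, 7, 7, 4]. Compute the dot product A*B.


Dot product = sum of element-wise products
A[0]*B[0] = 6*9 = 54
A[1]*B[1] = 5*7 = 35
A[2]*B[2] = 0*7 = 0
A[3]*B[3] = 2*4 = 8
Sum = 54 + 35 + 0 + 8 = 97

97


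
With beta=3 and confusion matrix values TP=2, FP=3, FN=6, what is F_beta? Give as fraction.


P = TP/(TP+FP) = 2/5 = 2/5
R = TP/(TP+FN) = 2/8 = 1/4
beta^2 = 3^2 = 9
(1 + beta^2) = 10
Numerator = (1+beta^2)*P*R = 1
Denominator = beta^2*P + R = 18/5 + 1/4 = 77/20
F_beta = 20/77

20/77


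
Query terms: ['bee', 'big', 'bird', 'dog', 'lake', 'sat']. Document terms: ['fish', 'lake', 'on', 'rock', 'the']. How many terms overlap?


Query terms: ['bee', 'big', 'bird', 'dog', 'lake', 'sat']
Document terms: ['fish', 'lake', 'on', 'rock', 'the']
Common terms: ['lake']
Overlap count = 1

1


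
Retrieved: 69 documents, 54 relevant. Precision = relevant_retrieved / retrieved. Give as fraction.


Precision = relevant_retrieved / total_retrieved
= 54 / 69
= 54 / (54 + 15)
= 18/23

18/23


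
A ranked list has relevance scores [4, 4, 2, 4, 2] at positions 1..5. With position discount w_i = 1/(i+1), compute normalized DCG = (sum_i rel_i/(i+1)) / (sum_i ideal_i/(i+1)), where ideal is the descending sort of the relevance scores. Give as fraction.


Position discount weights w_i = 1/(i+1) for i=1..5:
Weights = [1/2, 1/3, 1/4, 1/5, 1/6]
Actual relevance: [4, 4, 2, 4, 2]
DCG = 4/2 + 4/3 + 2/4 + 4/5 + 2/6 = 149/30
Ideal relevance (sorted desc): [4, 4, 4, 2, 2]
Ideal DCG = 4/2 + 4/3 + 4/4 + 2/5 + 2/6 = 76/15
nDCG = DCG / ideal_DCG = 149/30 / 76/15 = 149/152

149/152


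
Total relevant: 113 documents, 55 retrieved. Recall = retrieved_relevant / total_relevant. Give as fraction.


Recall = retrieved_relevant / total_relevant
= 55 / 113
= 55 / (55 + 58)
= 55/113

55/113


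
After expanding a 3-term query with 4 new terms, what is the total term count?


Original terms: 3
Expansion terms: 4
Total = 3 + 4 = 7

7


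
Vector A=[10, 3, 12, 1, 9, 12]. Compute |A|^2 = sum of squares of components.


|A|^2 = sum of squared components
A[0]^2 = 10^2 = 100
A[1]^2 = 3^2 = 9
A[2]^2 = 12^2 = 144
A[3]^2 = 1^2 = 1
A[4]^2 = 9^2 = 81
A[5]^2 = 12^2 = 144
Sum = 100 + 9 + 144 + 1 + 81 + 144 = 479

479


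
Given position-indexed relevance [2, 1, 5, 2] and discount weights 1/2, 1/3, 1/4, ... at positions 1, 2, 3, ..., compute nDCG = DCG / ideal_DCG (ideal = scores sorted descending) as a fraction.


Position discount weights w_i = 1/(i+1) for i=1..4:
Weights = [1/2, 1/3, 1/4, 1/5]
Actual relevance: [2, 1, 5, 2]
DCG = 2/2 + 1/3 + 5/4 + 2/5 = 179/60
Ideal relevance (sorted desc): [5, 2, 2, 1]
Ideal DCG = 5/2 + 2/3 + 2/4 + 1/5 = 58/15
nDCG = DCG / ideal_DCG = 179/60 / 58/15 = 179/232

179/232


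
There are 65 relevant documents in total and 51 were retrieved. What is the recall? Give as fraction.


Recall = retrieved_relevant / total_relevant
= 51 / 65
= 51 / (51 + 14)
= 51/65

51/65


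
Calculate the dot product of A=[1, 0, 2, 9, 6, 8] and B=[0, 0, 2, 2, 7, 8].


Dot product = sum of element-wise products
A[0]*B[0] = 1*0 = 0
A[1]*B[1] = 0*0 = 0
A[2]*B[2] = 2*2 = 4
A[3]*B[3] = 9*2 = 18
A[4]*B[4] = 6*7 = 42
A[5]*B[5] = 8*8 = 64
Sum = 0 + 0 + 4 + 18 + 42 + 64 = 128

128


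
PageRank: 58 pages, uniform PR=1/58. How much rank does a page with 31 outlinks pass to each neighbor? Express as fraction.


Initial PR = 1/58 = 1/58
Outlinks = 31
Contribution per link = PR / outlinks
= 1/58 / 31
= 1/1798

1/1798


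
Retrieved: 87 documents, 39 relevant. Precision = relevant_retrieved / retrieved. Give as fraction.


Precision = relevant_retrieved / total_retrieved
= 39 / 87
= 39 / (39 + 48)
= 13/29

13/29


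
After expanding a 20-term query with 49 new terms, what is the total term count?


Original terms: 20
Expansion terms: 49
Total = 20 + 49 = 69

69


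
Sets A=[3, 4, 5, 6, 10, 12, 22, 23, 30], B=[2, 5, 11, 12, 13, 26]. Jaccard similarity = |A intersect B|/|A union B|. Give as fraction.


A intersect B = [5, 12]
|A intersect B| = 2
A union B = [2, 3, 4, 5, 6, 10, 11, 12, 13, 22, 23, 26, 30]
|A union B| = 13
Jaccard = 2/13 = 2/13

2/13


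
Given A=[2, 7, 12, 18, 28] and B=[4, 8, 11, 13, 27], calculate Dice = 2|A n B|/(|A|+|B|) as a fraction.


A intersect B = []
|A intersect B| = 0
|A| = 5, |B| = 5
Dice = 2*0 / (5+5)
= 0 / 10 = 0

0


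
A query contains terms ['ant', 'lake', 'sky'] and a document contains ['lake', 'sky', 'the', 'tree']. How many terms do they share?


Query terms: ['ant', 'lake', 'sky']
Document terms: ['lake', 'sky', 'the', 'tree']
Common terms: ['lake', 'sky']
Overlap count = 2

2


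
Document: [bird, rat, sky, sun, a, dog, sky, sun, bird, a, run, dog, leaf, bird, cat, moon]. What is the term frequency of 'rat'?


Document has 16 words
Scanning for 'rat':
Found at positions: [1]
Count = 1

1


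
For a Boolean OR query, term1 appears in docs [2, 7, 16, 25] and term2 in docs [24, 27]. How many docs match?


Boolean OR: find union of posting lists
term1 docs: [2, 7, 16, 25]
term2 docs: [24, 27]
Union: [2, 7, 16, 24, 25, 27]
|union| = 6

6


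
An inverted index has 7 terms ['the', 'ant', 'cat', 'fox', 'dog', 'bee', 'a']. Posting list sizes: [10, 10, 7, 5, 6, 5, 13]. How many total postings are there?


Summing posting list sizes:
'the': 10 postings
'ant': 10 postings
'cat': 7 postings
'fox': 5 postings
'dog': 6 postings
'bee': 5 postings
'a': 13 postings
Total = 10 + 10 + 7 + 5 + 6 + 5 + 13 = 56

56


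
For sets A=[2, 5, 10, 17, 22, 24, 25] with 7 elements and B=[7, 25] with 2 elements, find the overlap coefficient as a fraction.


A intersect B = [25]
|A intersect B| = 1
min(|A|, |B|) = min(7, 2) = 2
Overlap = 1 / 2 = 1/2

1/2


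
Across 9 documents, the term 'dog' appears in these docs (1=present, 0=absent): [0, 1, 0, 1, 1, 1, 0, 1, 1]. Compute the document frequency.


Checking each document for 'dog':
Doc 1: absent
Doc 2: present
Doc 3: absent
Doc 4: present
Doc 5: present
Doc 6: present
Doc 7: absent
Doc 8: present
Doc 9: present
df = sum of presences = 0 + 1 + 0 + 1 + 1 + 1 + 0 + 1 + 1 = 6

6


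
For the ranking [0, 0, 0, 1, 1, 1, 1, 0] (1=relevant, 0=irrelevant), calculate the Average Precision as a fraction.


Computing P@k for each relevant position:
Position 1: not relevant
Position 2: not relevant
Position 3: not relevant
Position 4: relevant, P@4 = 1/4 = 1/4
Position 5: relevant, P@5 = 2/5 = 2/5
Position 6: relevant, P@6 = 3/6 = 1/2
Position 7: relevant, P@7 = 4/7 = 4/7
Position 8: not relevant
Sum of P@k = 1/4 + 2/5 + 1/2 + 4/7 = 241/140
AP = 241/140 / 4 = 241/560

241/560


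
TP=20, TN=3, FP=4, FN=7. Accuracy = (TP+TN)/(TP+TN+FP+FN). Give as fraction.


Accuracy = (TP + TN) / (TP + TN + FP + FN)
TP + TN = 20 + 3 = 23
Total = 20 + 3 + 4 + 7 = 34
Accuracy = 23 / 34 = 23/34

23/34


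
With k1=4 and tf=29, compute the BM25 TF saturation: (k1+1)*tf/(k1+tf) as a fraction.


BM25 TF component = (k1+1)*tf / (k1+tf)
k1 = 4, tf = 29
Numerator = (4+1)*29 = 145
Denominator = 4 + 29 = 33
= 145/33 = 145/33

145/33


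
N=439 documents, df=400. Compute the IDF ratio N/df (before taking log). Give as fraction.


IDF ratio = N / df
= 439 / 400
= 439/400

439/400


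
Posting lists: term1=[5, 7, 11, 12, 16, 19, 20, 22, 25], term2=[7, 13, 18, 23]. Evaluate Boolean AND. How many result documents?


Boolean AND: find intersection of posting lists
term1 docs: [5, 7, 11, 12, 16, 19, 20, 22, 25]
term2 docs: [7, 13, 18, 23]
Intersection: [7]
|intersection| = 1

1


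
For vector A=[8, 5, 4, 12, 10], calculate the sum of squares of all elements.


|A|^2 = sum of squared components
A[0]^2 = 8^2 = 64
A[1]^2 = 5^2 = 25
A[2]^2 = 4^2 = 16
A[3]^2 = 12^2 = 144
A[4]^2 = 10^2 = 100
Sum = 64 + 25 + 16 + 144 + 100 = 349

349


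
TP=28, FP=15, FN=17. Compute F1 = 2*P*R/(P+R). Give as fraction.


F1 = 2 * P * R / (P + R)
P = TP/(TP+FP) = 28/43 = 28/43
R = TP/(TP+FN) = 28/45 = 28/45
2 * P * R = 2 * 28/43 * 28/45 = 1568/1935
P + R = 28/43 + 28/45 = 2464/1935
F1 = 1568/1935 / 2464/1935 = 7/11

7/11


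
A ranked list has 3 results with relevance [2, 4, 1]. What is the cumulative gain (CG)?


Cumulative Gain = sum of relevance scores
Position 1: rel=2, running sum=2
Position 2: rel=4, running sum=6
Position 3: rel=1, running sum=7
CG = 7

7


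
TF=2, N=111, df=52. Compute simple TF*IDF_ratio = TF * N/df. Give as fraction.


TF * (N/df)
= 2 * (111/52)
= 2 * 111/52
= 111/26

111/26


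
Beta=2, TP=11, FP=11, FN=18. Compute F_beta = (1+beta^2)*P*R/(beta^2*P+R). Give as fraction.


P = TP/(TP+FP) = 11/22 = 1/2
R = TP/(TP+FN) = 11/29 = 11/29
beta^2 = 2^2 = 4
(1 + beta^2) = 5
Numerator = (1+beta^2)*P*R = 55/58
Denominator = beta^2*P + R = 2 + 11/29 = 69/29
F_beta = 55/138

55/138


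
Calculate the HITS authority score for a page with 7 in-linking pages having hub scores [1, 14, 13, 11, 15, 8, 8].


Authority = sum of hub scores of in-linkers
In-link 1: hub score = 1
In-link 2: hub score = 14
In-link 3: hub score = 13
In-link 4: hub score = 11
In-link 5: hub score = 15
In-link 6: hub score = 8
In-link 7: hub score = 8
Authority = 1 + 14 + 13 + 11 + 15 + 8 + 8 = 70

70


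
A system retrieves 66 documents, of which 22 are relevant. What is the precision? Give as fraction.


Precision = relevant_retrieved / total_retrieved
= 22 / 66
= 22 / (22 + 44)
= 1/3

1/3


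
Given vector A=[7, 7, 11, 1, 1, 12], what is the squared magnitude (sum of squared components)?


|A|^2 = sum of squared components
A[0]^2 = 7^2 = 49
A[1]^2 = 7^2 = 49
A[2]^2 = 11^2 = 121
A[3]^2 = 1^2 = 1
A[4]^2 = 1^2 = 1
A[5]^2 = 12^2 = 144
Sum = 49 + 49 + 121 + 1 + 1 + 144 = 365

365


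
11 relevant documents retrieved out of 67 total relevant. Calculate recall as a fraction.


Recall = retrieved_relevant / total_relevant
= 11 / 67
= 11 / (11 + 56)
= 11/67

11/67


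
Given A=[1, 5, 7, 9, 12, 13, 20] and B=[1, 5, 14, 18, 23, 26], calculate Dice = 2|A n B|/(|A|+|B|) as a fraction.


A intersect B = [1, 5]
|A intersect B| = 2
|A| = 7, |B| = 6
Dice = 2*2 / (7+6)
= 4 / 13 = 4/13

4/13


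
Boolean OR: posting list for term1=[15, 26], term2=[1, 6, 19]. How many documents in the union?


Boolean OR: find union of posting lists
term1 docs: [15, 26]
term2 docs: [1, 6, 19]
Union: [1, 6, 15, 19, 26]
|union| = 5

5


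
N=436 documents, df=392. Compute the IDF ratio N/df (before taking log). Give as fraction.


IDF ratio = N / df
= 436 / 392
= 109/98

109/98


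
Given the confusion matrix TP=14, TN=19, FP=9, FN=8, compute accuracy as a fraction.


Accuracy = (TP + TN) / (TP + TN + FP + FN)
TP + TN = 14 + 19 = 33
Total = 14 + 19 + 9 + 8 = 50
Accuracy = 33 / 50 = 33/50

33/50


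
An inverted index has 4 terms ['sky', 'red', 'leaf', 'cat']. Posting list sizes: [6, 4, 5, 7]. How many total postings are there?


Summing posting list sizes:
'sky': 6 postings
'red': 4 postings
'leaf': 5 postings
'cat': 7 postings
Total = 6 + 4 + 5 + 7 = 22

22


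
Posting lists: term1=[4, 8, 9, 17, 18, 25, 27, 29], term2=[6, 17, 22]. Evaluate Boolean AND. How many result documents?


Boolean AND: find intersection of posting lists
term1 docs: [4, 8, 9, 17, 18, 25, 27, 29]
term2 docs: [6, 17, 22]
Intersection: [17]
|intersection| = 1

1


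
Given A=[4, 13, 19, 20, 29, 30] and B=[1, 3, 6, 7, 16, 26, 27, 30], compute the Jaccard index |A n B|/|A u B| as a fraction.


A intersect B = [30]
|A intersect B| = 1
A union B = [1, 3, 4, 6, 7, 13, 16, 19, 20, 26, 27, 29, 30]
|A union B| = 13
Jaccard = 1/13 = 1/13

1/13


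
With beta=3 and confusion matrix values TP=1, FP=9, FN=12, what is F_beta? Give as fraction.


P = TP/(TP+FP) = 1/10 = 1/10
R = TP/(TP+FN) = 1/13 = 1/13
beta^2 = 3^2 = 9
(1 + beta^2) = 10
Numerator = (1+beta^2)*P*R = 1/13
Denominator = beta^2*P + R = 9/10 + 1/13 = 127/130
F_beta = 10/127

10/127


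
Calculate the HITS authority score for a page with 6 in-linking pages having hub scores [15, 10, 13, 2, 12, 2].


Authority = sum of hub scores of in-linkers
In-link 1: hub score = 15
In-link 2: hub score = 10
In-link 3: hub score = 13
In-link 4: hub score = 2
In-link 5: hub score = 12
In-link 6: hub score = 2
Authority = 15 + 10 + 13 + 2 + 12 + 2 = 54

54


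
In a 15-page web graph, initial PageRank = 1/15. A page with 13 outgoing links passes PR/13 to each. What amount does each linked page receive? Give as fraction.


Initial PR = 1/15 = 1/15
Outlinks = 13
Contribution per link = PR / outlinks
= 1/15 / 13
= 1/195

1/195


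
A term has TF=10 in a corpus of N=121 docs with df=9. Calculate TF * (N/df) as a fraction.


TF * (N/df)
= 10 * (121/9)
= 10 * 121/9
= 1210/9

1210/9


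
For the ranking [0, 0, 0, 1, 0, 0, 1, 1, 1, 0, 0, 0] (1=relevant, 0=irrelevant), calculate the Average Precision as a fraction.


Computing P@k for each relevant position:
Position 1: not relevant
Position 2: not relevant
Position 3: not relevant
Position 4: relevant, P@4 = 1/4 = 1/4
Position 5: not relevant
Position 6: not relevant
Position 7: relevant, P@7 = 2/7 = 2/7
Position 8: relevant, P@8 = 3/8 = 3/8
Position 9: relevant, P@9 = 4/9 = 4/9
Position 10: not relevant
Position 11: not relevant
Position 12: not relevant
Sum of P@k = 1/4 + 2/7 + 3/8 + 4/9 = 683/504
AP = 683/504 / 4 = 683/2016

683/2016


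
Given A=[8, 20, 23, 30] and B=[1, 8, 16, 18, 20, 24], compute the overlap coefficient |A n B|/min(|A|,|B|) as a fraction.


A intersect B = [8, 20]
|A intersect B| = 2
min(|A|, |B|) = min(4, 6) = 4
Overlap = 2 / 4 = 1/2

1/2


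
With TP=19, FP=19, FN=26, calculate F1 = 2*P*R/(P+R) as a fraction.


F1 = 2 * P * R / (P + R)
P = TP/(TP+FP) = 19/38 = 1/2
R = TP/(TP+FN) = 19/45 = 19/45
2 * P * R = 2 * 1/2 * 19/45 = 19/45
P + R = 1/2 + 19/45 = 83/90
F1 = 19/45 / 83/90 = 38/83

38/83


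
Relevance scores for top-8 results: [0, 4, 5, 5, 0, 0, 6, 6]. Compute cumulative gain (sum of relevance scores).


Cumulative Gain = sum of relevance scores
Position 1: rel=0, running sum=0
Position 2: rel=4, running sum=4
Position 3: rel=5, running sum=9
Position 4: rel=5, running sum=14
Position 5: rel=0, running sum=14
Position 6: rel=0, running sum=14
Position 7: rel=6, running sum=20
Position 8: rel=6, running sum=26
CG = 26

26


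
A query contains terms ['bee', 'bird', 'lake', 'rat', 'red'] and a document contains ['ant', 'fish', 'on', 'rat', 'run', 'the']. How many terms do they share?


Query terms: ['bee', 'bird', 'lake', 'rat', 'red']
Document terms: ['ant', 'fish', 'on', 'rat', 'run', 'the']
Common terms: ['rat']
Overlap count = 1

1


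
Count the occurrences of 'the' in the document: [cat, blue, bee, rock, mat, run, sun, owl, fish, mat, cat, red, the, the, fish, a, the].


Document has 17 words
Scanning for 'the':
Found at positions: [12, 13, 16]
Count = 3

3


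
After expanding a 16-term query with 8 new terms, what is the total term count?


Original terms: 16
Expansion terms: 8
Total = 16 + 8 = 24

24


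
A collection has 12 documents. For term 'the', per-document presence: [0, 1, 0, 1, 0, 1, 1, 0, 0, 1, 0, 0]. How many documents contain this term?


Checking each document for 'the':
Doc 1: absent
Doc 2: present
Doc 3: absent
Doc 4: present
Doc 5: absent
Doc 6: present
Doc 7: present
Doc 8: absent
Doc 9: absent
Doc 10: present
Doc 11: absent
Doc 12: absent
df = sum of presences = 0 + 1 + 0 + 1 + 0 + 1 + 1 + 0 + 0 + 1 + 0 + 0 = 5

5


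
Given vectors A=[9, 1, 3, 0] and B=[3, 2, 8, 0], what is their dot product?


Dot product = sum of element-wise products
A[0]*B[0] = 9*3 = 27
A[1]*B[1] = 1*2 = 2
A[2]*B[2] = 3*8 = 24
A[3]*B[3] = 0*0 = 0
Sum = 27 + 2 + 24 + 0 = 53

53


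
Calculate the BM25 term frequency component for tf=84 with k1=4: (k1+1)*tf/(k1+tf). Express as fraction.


BM25 TF component = (k1+1)*tf / (k1+tf)
k1 = 4, tf = 84
Numerator = (4+1)*84 = 420
Denominator = 4 + 84 = 88
= 420/88 = 105/22

105/22


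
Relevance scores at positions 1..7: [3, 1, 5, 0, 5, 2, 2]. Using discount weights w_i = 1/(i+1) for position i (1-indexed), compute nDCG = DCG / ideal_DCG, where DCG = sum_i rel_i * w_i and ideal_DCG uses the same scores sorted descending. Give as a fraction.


Position discount weights w_i = 1/(i+1) for i=1..7:
Weights = [1/2, 1/3, 1/4, 1/5, 1/6, 1/7, 1/8]
Actual relevance: [3, 1, 5, 0, 5, 2, 2]
DCG = 3/2 + 1/3 + 5/4 + 0/5 + 5/6 + 2/7 + 2/8 = 187/42
Ideal relevance (sorted desc): [5, 5, 3, 2, 2, 1, 0]
Ideal DCG = 5/2 + 5/3 + 3/4 + 2/5 + 2/6 + 1/7 + 0/8 = 811/140
nDCG = DCG / ideal_DCG = 187/42 / 811/140 = 1870/2433

1870/2433


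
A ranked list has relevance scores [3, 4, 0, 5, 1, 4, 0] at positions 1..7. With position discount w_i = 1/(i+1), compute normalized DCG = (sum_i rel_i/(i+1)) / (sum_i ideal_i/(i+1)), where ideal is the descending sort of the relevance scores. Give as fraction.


Position discount weights w_i = 1/(i+1) for i=1..7:
Weights = [1/2, 1/3, 1/4, 1/5, 1/6, 1/7, 1/8]
Actual relevance: [3, 4, 0, 5, 1, 4, 0]
DCG = 3/2 + 4/3 + 0/4 + 5/5 + 1/6 + 4/7 + 0/8 = 32/7
Ideal relevance (sorted desc): [5, 4, 4, 3, 1, 0, 0]
Ideal DCG = 5/2 + 4/3 + 4/4 + 3/5 + 1/6 + 0/7 + 0/8 = 28/5
nDCG = DCG / ideal_DCG = 32/7 / 28/5 = 40/49

40/49


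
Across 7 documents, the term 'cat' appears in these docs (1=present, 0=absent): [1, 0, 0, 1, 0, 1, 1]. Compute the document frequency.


Checking each document for 'cat':
Doc 1: present
Doc 2: absent
Doc 3: absent
Doc 4: present
Doc 5: absent
Doc 6: present
Doc 7: present
df = sum of presences = 1 + 0 + 0 + 1 + 0 + 1 + 1 = 4

4


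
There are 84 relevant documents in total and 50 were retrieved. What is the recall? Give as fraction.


Recall = retrieved_relevant / total_relevant
= 50 / 84
= 50 / (50 + 34)
= 25/42

25/42


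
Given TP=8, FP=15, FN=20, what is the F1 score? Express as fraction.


F1 = 2 * P * R / (P + R)
P = TP/(TP+FP) = 8/23 = 8/23
R = TP/(TP+FN) = 8/28 = 2/7
2 * P * R = 2 * 8/23 * 2/7 = 32/161
P + R = 8/23 + 2/7 = 102/161
F1 = 32/161 / 102/161 = 16/51

16/51


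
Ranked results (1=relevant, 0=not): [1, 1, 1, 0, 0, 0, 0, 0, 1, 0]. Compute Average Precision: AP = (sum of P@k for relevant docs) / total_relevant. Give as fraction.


Computing P@k for each relevant position:
Position 1: relevant, P@1 = 1/1 = 1
Position 2: relevant, P@2 = 2/2 = 1
Position 3: relevant, P@3 = 3/3 = 1
Position 4: not relevant
Position 5: not relevant
Position 6: not relevant
Position 7: not relevant
Position 8: not relevant
Position 9: relevant, P@9 = 4/9 = 4/9
Position 10: not relevant
Sum of P@k = 1 + 1 + 1 + 4/9 = 31/9
AP = 31/9 / 4 = 31/36

31/36


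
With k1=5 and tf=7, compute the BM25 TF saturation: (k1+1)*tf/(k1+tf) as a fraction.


BM25 TF component = (k1+1)*tf / (k1+tf)
k1 = 5, tf = 7
Numerator = (5+1)*7 = 42
Denominator = 5 + 7 = 12
= 42/12 = 7/2

7/2


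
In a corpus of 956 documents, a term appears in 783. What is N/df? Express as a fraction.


IDF ratio = N / df
= 956 / 783
= 956/783

956/783


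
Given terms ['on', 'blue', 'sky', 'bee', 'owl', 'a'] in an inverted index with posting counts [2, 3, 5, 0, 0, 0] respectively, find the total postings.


Summing posting list sizes:
'on': 2 postings
'blue': 3 postings
'sky': 5 postings
'bee': 0 postings
'owl': 0 postings
'a': 0 postings
Total = 2 + 3 + 5 + 0 + 0 + 0 = 10

10


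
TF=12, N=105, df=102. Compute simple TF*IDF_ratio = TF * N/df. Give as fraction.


TF * (N/df)
= 12 * (105/102)
= 12 * 35/34
= 210/17

210/17


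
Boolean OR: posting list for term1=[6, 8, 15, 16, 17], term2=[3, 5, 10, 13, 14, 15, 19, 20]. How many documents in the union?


Boolean OR: find union of posting lists
term1 docs: [6, 8, 15, 16, 17]
term2 docs: [3, 5, 10, 13, 14, 15, 19, 20]
Union: [3, 5, 6, 8, 10, 13, 14, 15, 16, 17, 19, 20]
|union| = 12

12


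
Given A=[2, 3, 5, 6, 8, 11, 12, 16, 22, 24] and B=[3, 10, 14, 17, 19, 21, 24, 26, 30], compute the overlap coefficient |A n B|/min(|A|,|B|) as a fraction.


A intersect B = [3, 24]
|A intersect B| = 2
min(|A|, |B|) = min(10, 9) = 9
Overlap = 2 / 9 = 2/9

2/9


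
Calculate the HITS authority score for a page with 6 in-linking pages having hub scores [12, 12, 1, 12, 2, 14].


Authority = sum of hub scores of in-linkers
In-link 1: hub score = 12
In-link 2: hub score = 12
In-link 3: hub score = 1
In-link 4: hub score = 12
In-link 5: hub score = 2
In-link 6: hub score = 14
Authority = 12 + 12 + 1 + 12 + 2 + 14 = 53

53


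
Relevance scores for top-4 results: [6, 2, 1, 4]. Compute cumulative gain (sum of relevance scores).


Cumulative Gain = sum of relevance scores
Position 1: rel=6, running sum=6
Position 2: rel=2, running sum=8
Position 3: rel=1, running sum=9
Position 4: rel=4, running sum=13
CG = 13

13


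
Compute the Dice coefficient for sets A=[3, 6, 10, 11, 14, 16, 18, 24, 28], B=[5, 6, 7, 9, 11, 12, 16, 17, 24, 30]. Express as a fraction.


A intersect B = [6, 11, 16, 24]
|A intersect B| = 4
|A| = 9, |B| = 10
Dice = 2*4 / (9+10)
= 8 / 19 = 8/19

8/19


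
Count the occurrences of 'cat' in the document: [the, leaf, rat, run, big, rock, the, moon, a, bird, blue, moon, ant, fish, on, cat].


Document has 16 words
Scanning for 'cat':
Found at positions: [15]
Count = 1

1


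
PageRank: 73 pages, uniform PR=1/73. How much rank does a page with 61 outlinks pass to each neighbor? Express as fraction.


Initial PR = 1/73 = 1/73
Outlinks = 61
Contribution per link = PR / outlinks
= 1/73 / 61
= 1/4453

1/4453


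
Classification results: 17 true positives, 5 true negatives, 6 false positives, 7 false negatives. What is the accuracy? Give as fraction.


Accuracy = (TP + TN) / (TP + TN + FP + FN)
TP + TN = 17 + 5 = 22
Total = 17 + 5 + 6 + 7 = 35
Accuracy = 22 / 35 = 22/35

22/35


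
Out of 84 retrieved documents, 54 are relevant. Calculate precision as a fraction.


Precision = relevant_retrieved / total_retrieved
= 54 / 84
= 54 / (54 + 30)
= 9/14

9/14


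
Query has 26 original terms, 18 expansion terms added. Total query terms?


Original terms: 26
Expansion terms: 18
Total = 26 + 18 = 44

44


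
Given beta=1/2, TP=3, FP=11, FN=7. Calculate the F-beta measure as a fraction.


P = TP/(TP+FP) = 3/14 = 3/14
R = TP/(TP+FN) = 3/10 = 3/10
beta^2 = 1/2^2 = 1/4
(1 + beta^2) = 5/4
Numerator = (1+beta^2)*P*R = 9/112
Denominator = beta^2*P + R = 3/56 + 3/10 = 99/280
F_beta = 5/22

5/22


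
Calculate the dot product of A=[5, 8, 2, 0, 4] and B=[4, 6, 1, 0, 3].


Dot product = sum of element-wise products
A[0]*B[0] = 5*4 = 20
A[1]*B[1] = 8*6 = 48
A[2]*B[2] = 2*1 = 2
A[3]*B[3] = 0*0 = 0
A[4]*B[4] = 4*3 = 12
Sum = 20 + 48 + 2 + 0 + 12 = 82

82


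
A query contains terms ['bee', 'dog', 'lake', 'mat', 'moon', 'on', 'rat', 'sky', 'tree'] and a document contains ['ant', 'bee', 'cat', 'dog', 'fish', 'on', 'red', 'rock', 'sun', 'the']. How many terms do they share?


Query terms: ['bee', 'dog', 'lake', 'mat', 'moon', 'on', 'rat', 'sky', 'tree']
Document terms: ['ant', 'bee', 'cat', 'dog', 'fish', 'on', 'red', 'rock', 'sun', 'the']
Common terms: ['bee', 'dog', 'on']
Overlap count = 3

3


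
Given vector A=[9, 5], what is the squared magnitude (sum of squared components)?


|A|^2 = sum of squared components
A[0]^2 = 9^2 = 81
A[1]^2 = 5^2 = 25
Sum = 81 + 25 = 106

106


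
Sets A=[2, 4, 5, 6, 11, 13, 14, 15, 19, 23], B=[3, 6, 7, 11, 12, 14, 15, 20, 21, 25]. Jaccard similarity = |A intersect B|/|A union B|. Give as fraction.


A intersect B = [6, 11, 14, 15]
|A intersect B| = 4
A union B = [2, 3, 4, 5, 6, 7, 11, 12, 13, 14, 15, 19, 20, 21, 23, 25]
|A union B| = 16
Jaccard = 4/16 = 1/4

1/4


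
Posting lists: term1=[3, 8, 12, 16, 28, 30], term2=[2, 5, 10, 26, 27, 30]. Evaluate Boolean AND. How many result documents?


Boolean AND: find intersection of posting lists
term1 docs: [3, 8, 12, 16, 28, 30]
term2 docs: [2, 5, 10, 26, 27, 30]
Intersection: [30]
|intersection| = 1

1


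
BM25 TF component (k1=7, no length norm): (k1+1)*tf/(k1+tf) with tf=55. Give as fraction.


BM25 TF component = (k1+1)*tf / (k1+tf)
k1 = 7, tf = 55
Numerator = (7+1)*55 = 440
Denominator = 7 + 55 = 62
= 440/62 = 220/31

220/31


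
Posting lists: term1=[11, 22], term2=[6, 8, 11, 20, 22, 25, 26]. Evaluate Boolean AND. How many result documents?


Boolean AND: find intersection of posting lists
term1 docs: [11, 22]
term2 docs: [6, 8, 11, 20, 22, 25, 26]
Intersection: [11, 22]
|intersection| = 2

2


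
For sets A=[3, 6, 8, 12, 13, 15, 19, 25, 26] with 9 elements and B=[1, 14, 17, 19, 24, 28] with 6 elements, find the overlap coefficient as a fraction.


A intersect B = [19]
|A intersect B| = 1
min(|A|, |B|) = min(9, 6) = 6
Overlap = 1 / 6 = 1/6

1/6
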